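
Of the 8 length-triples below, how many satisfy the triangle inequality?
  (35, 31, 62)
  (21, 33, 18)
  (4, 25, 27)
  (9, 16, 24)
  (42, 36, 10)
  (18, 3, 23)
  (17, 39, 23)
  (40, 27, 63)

(31,35,62): 31+35 > 62 → valid
(18,21,33): 18+21 > 33 → valid
(4,25,27): 4+25 > 27 → valid
(9,16,24): 9+16 > 24 → valid
(10,36,42): 10+36 > 42 → valid
(3,18,23): 3+18 ≤ 23 → not valid
(17,23,39): 17+23 > 39 → valid
(27,40,63): 27+40 > 63 → valid
7 of the 8 triples form a triangle.

7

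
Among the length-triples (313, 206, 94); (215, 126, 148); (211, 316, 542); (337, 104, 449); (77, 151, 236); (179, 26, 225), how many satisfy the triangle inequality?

(94,206,313): 94+206 ≤ 313 → not valid
(126,148,215): 126+148 > 215 → valid
(211,316,542): 211+316 ≤ 542 → not valid
(104,337,449): 104+337 ≤ 449 → not valid
(77,151,236): 77+151 ≤ 236 → not valid
(26,179,225): 26+179 ≤ 225 → not valid
1 of the 6 triples forms a triangle.

1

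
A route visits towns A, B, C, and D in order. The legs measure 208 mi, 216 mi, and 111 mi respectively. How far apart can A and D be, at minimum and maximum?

0 ≤ AD ≤ 535 mi

The maximum is all hops collinear in one direction: 208 + 216 + 111 = 535.
The longest hop is 216; the others sum to 319. Since 216 ≤ 319, the path can fold back on itself completely, so the minimum distance is 0.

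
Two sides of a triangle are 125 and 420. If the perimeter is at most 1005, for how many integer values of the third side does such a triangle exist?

165

Triangle inequality: 295 < x < 545. Perimeter ≤ 1005 gives x ≤ 1005 − 125 − 420 = 460.
So 295 < x ≤ 460; integers 296 through 460: 165 values.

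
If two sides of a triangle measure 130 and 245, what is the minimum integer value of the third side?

The third side must be strictly greater than |130 − 245| = 115.
The smallest integer above 115 is 116.

116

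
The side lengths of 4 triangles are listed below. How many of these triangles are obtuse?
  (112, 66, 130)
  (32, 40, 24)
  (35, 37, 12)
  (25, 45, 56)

(112,66,130): 66²+112² = 16900 = 130² → right
(32,40,24): 24²+32² = 1600 = 40² → right
(35,37,12): 12²+35² = 1369 = 37² → right
(25,45,56): 25²+45² = 2650 < 3136 = 56² → obtuse
1 of the 4 is obtuse.

1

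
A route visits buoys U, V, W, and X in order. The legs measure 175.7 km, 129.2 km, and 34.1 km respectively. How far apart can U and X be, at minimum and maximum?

The maximum is all hops collinear in one direction: 175.7 + 129.2 + 34.1 = 339.0.
The longest hop is 175.7; the others sum to 163.3. Folding the others back against it leaves at least 175.7 − 163.3 = 12.4.

12.4 ≤ UX ≤ 339.0 km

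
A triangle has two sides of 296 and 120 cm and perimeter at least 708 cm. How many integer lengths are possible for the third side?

124

Triangle inequality: 176 < x < 416. Perimeter ≥ 708 gives x ≥ 708 − 296 − 120 = 292.
So 292 ≤ x < 416; integers 292 through 415: 124 values.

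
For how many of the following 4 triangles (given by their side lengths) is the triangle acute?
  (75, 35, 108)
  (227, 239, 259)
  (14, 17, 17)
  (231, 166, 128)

2

(75,35,108): 35²+75² = 6850 < 11664 = 108² → obtuse
(227,239,259): 227²+239² = 108650 > 67081 = 259² → acute
(14,17,17): 14²+17² = 485 > 289 = 17² → acute
(231,166,128): 128²+166² = 43940 < 53361 = 231² → obtuse
2 of the 4 are acute.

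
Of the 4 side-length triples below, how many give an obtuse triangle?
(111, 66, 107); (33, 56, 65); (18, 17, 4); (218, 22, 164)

1

(111,66,107): 66²+107² = 15805 > 12321 = 111² → acute
(33,56,65): 33²+56² = 4225 = 65² → right
(18,17,4): 4²+17² = 305 < 324 = 18² → obtuse
(218,22,164): 22+164 ≤ 218, not a triangle
1 of the 4 is obtuse.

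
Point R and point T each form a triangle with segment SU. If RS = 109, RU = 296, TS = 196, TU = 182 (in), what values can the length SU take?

187 < SU < 378

From triangle RSU: |109 − 296| < SU < 109 + 296, i.e. 187 < SU < 405.
From triangle TSU: 14 < SU < 378.
Both must hold, so SU lies in the intersection.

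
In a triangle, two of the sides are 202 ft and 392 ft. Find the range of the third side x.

190 < x < 594

By the triangle inequality, x must be less than 202 + 392 = 594 and greater than |202 − 392| = 190.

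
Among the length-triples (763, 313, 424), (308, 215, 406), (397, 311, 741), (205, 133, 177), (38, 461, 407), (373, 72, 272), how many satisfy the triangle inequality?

2

(313,424,763): 313+424 ≤ 763 → not valid
(215,308,406): 215+308 > 406 → valid
(311,397,741): 311+397 ≤ 741 → not valid
(133,177,205): 133+177 > 205 → valid
(38,407,461): 38+407 ≤ 461 → not valid
(72,272,373): 72+272 ≤ 373 → not valid
2 of the 6 triples form a triangle.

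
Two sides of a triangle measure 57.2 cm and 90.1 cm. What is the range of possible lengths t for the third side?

By the triangle inequality, t must be less than 57.2 + 90.1 = 147.3 and greater than |57.2 − 90.1| = 32.9.

32.9 < t < 147.3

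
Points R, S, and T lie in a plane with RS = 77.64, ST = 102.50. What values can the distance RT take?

By the triangle inequality, |77.64 − 102.50| ≤ RT ≤ 77.64 + 102.50.

24.86 ≤ RT ≤ 180.14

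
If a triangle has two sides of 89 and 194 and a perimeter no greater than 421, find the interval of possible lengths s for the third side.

105 < s ≤ 138

Triangle inequality alone gives 105 < s < 283.
The perimeter condition gives s ≤ 421 − 89 − 194 = 138.
Intersecting the two: 105 < s ≤ 138.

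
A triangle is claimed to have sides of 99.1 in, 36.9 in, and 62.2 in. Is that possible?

The two shorter sides sum to 99.1, exactly equal to the longest side 99.1.
That gives only a degenerate (flat) triangle — the inequality must be strict.

No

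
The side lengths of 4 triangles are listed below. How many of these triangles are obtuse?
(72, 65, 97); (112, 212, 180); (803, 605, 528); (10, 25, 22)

(72,65,97): 65²+72² = 9409 = 97² → right
(112,212,180): 112²+180² = 44944 = 212² → right
(803,605,528): 528²+605² = 644809 = 803² → right
(10,25,22): 10²+22² = 584 < 625 = 25² → obtuse
1 of the 4 is obtuse.

1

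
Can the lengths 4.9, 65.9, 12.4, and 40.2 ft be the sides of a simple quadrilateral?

No

For a quadrilateral, each side must be shorter than the sum of the others.
Here the longest side is 65.9, but the remaining 3 sides sum to only 57.5.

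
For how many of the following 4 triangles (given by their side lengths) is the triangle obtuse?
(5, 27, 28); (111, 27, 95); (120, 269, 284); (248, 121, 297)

(5,27,28): 5²+27² = 754 < 784 = 28² → obtuse
(111,27,95): 27²+95² = 9754 < 12321 = 111² → obtuse
(120,269,284): 120²+269² = 86761 > 80656 = 284² → acute
(248,121,297): 121²+248² = 76145 < 88209 = 297² → obtuse
3 of the 4 are obtuse.

3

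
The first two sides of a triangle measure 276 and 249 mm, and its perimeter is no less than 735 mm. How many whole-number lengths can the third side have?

315

Triangle inequality: 27 < x < 525. Perimeter ≥ 735 gives x ≥ 735 − 276 − 249 = 210.
So 210 ≤ x < 525; integers 210 through 524: 315 values.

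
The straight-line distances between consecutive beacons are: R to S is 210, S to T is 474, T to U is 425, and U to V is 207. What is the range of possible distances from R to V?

0 ≤ RV ≤ 1316

The maximum is all hops collinear in one direction: 210 + 474 + 425 + 207 = 1316.
The longest hop is 474; the others sum to 842. Since 474 ≤ 842, the path can fold back on itself completely, so the minimum distance is 0.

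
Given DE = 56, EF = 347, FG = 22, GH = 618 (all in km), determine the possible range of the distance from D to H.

The maximum is all hops collinear in one direction: 56 + 347 + 22 + 618 = 1043.
The longest hop is 618; the others sum to 425. Folding the others back against it leaves at least 618 − 425 = 193.

193 ≤ DH ≤ 1043 km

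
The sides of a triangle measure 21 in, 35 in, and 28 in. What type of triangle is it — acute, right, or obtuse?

right

Compare the square of the longest side to the sum of squares of the other two: 21² + 28² = 1225 = 35².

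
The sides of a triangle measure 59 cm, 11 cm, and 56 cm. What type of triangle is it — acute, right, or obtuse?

Compare the square of the longest side to the sum of squares of the other two: 11² + 56² = 3257 < 3481 = 59².

obtuse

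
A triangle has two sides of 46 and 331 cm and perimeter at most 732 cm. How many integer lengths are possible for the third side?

70

Triangle inequality: 285 < x < 377. Perimeter ≤ 732 gives x ≤ 732 − 46 − 331 = 355.
So 285 < x ≤ 355; integers 286 through 355: 70 values.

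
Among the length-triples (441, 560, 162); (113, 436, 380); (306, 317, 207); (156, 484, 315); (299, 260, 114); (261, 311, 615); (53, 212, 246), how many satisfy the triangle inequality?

5

(162,441,560): 162+441 > 560 → valid
(113,380,436): 113+380 > 436 → valid
(207,306,317): 207+306 > 317 → valid
(156,315,484): 156+315 ≤ 484 → not valid
(114,260,299): 114+260 > 299 → valid
(261,311,615): 261+311 ≤ 615 → not valid
(53,212,246): 53+212 > 246 → valid
5 of the 7 triples form a triangle.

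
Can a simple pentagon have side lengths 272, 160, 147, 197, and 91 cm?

A pentagon exists iff every side is shorter than the sum of the others — equivalently, the longest side is less than the sum of the rest.
Longest side 272 < 595 (sum of the remaining 4), so yes.

Yes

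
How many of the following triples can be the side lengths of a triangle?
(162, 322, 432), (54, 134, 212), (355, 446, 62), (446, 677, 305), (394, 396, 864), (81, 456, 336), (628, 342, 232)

2

(162,322,432): 162+322 > 432 → valid
(54,134,212): 54+134 ≤ 212 → not valid
(62,355,446): 62+355 ≤ 446 → not valid
(305,446,677): 305+446 > 677 → valid
(394,396,864): 394+396 ≤ 864 → not valid
(81,336,456): 81+336 ≤ 456 → not valid
(232,342,628): 232+342 ≤ 628 → not valid
2 of the 7 triples form a triangle.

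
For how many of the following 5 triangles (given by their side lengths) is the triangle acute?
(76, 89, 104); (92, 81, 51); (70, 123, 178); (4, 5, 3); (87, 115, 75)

2

(76,89,104): 76²+89² = 13697 > 10816 = 104² → acute
(92,81,51): 51²+81² = 9162 > 8464 = 92² → acute
(70,123,178): 70²+123² = 20029 < 31684 = 178² → obtuse
(4,5,3): 3²+4² = 25 = 5² → right
(87,115,75): 75²+87² = 13194 < 13225 = 115² → obtuse
2 of the 5 are acute.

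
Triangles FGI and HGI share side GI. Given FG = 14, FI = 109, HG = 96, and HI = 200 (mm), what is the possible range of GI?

104 < GI < 123

From triangle FGI: |14 − 109| < GI < 14 + 109, i.e. 95 < GI < 123.
From triangle HGI: 104 < GI < 296.
Both must hold, so GI lies in the intersection.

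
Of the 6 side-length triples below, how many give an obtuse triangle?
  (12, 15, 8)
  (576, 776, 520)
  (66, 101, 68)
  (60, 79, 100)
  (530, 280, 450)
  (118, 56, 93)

4

(12,15,8): 8²+12² = 208 < 225 = 15² → obtuse
(576,776,520): 520²+576² = 602176 = 776² → right
(66,101,68): 66²+68² = 8980 < 10201 = 101² → obtuse
(60,79,100): 60²+79² = 9841 < 10000 = 100² → obtuse
(530,280,450): 280²+450² = 280900 = 530² → right
(118,56,93): 56²+93² = 11785 < 13924 = 118² → obtuse
4 of the 6 are obtuse.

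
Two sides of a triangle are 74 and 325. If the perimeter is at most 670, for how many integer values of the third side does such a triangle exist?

Triangle inequality: 251 < x < 399. Perimeter ≤ 670 gives x ≤ 670 − 74 − 325 = 271.
So 251 < x ≤ 271; integers 252 through 271: 20 values.

20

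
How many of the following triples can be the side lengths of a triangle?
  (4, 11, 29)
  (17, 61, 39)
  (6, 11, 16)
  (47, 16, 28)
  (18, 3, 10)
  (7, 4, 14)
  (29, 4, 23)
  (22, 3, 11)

1

(4,11,29): 4+11 ≤ 29 → not valid
(17,39,61): 17+39 ≤ 61 → not valid
(6,11,16): 6+11 > 16 → valid
(16,28,47): 16+28 ≤ 47 → not valid
(3,10,18): 3+10 ≤ 18 → not valid
(4,7,14): 4+7 ≤ 14 → not valid
(4,23,29): 4+23 ≤ 29 → not valid
(3,11,22): 3+11 ≤ 22 → not valid
1 of the 8 triples forms a triangle.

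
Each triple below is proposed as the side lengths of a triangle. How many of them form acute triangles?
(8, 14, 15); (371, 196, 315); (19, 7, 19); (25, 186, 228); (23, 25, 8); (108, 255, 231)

(8,14,15): 8²+14² = 260 > 225 = 15² → acute
(371,196,315): 196²+315² = 137641 = 371² → right
(19,7,19): 7²+19² = 410 > 361 = 19² → acute
(25,186,228): 25+186 ≤ 228, not a triangle
(23,25,8): 8²+23² = 593 < 625 = 25² → obtuse
(108,255,231): 108²+231² = 65025 = 255² → right
2 of the 6 are acute.

2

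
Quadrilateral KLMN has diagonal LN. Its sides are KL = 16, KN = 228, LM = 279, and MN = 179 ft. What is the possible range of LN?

From triangle KLN: |16 − 228| < LN < 16 + 228, i.e. 212 < LN < 244.
From triangle MLN: 100 < LN < 458.
Both must hold, so LN lies in the intersection.

212 < LN < 244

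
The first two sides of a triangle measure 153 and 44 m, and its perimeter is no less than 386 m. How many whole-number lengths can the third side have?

8

Triangle inequality: 109 < x < 197. Perimeter ≥ 386 gives x ≥ 386 − 153 − 44 = 189.
So 189 ≤ x < 197; integers 189 through 196: 8 values.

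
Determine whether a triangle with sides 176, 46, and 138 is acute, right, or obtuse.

obtuse

Compare the square of the longest side to the sum of squares of the other two: 46² + 138² = 21160 < 30976 = 176².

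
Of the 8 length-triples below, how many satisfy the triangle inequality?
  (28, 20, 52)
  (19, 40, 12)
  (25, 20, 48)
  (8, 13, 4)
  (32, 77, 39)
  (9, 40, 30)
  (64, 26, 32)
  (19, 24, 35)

1

(20,28,52): 20+28 ≤ 52 → not valid
(12,19,40): 12+19 ≤ 40 → not valid
(20,25,48): 20+25 ≤ 48 → not valid
(4,8,13): 4+8 ≤ 13 → not valid
(32,39,77): 32+39 ≤ 77 → not valid
(9,30,40): 9+30 ≤ 40 → not valid
(26,32,64): 26+32 ≤ 64 → not valid
(19,24,35): 19+24 > 35 → valid
1 of the 8 triples forms a triangle.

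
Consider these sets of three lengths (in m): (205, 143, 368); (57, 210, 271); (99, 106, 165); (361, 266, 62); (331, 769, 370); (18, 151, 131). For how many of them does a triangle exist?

(143,205,368): 143+205 ≤ 368 → not valid
(57,210,271): 57+210 ≤ 271 → not valid
(99,106,165): 99+106 > 165 → valid
(62,266,361): 62+266 ≤ 361 → not valid
(331,370,769): 331+370 ≤ 769 → not valid
(18,131,151): 18+131 ≤ 151 → not valid
1 of the 6 triples forms a triangle.

1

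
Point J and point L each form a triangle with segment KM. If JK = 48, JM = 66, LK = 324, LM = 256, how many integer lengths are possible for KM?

45

From triangle JKM: 18 < KM < 114.
From triangle LKM: 68 < KM < 580.
Intersection: 68 < KM < 114, so integers 69 through 113: 45 values.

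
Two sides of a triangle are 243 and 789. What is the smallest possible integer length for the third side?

547

The third side must be strictly greater than |243 − 789| = 546.
The smallest integer above 546 is 547.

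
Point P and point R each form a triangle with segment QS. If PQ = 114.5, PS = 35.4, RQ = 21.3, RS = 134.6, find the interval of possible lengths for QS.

From triangle PQS: |114.5 − 35.4| < QS < 114.5 + 35.4, i.e. 79.1 < QS < 149.9.
From triangle RQS: 113.3 < QS < 155.9.
Both must hold, so QS lies in the intersection.

113.3 < QS < 149.9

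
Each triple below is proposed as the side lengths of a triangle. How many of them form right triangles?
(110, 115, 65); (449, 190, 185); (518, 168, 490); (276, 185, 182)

(110,115,65): 65²+110² = 16325 > 13225 = 115² → acute
(449,190,185): 185+190 ≤ 449, not a triangle
(518,168,490): 168²+490² = 268324 = 518² → right
(276,185,182): 182²+185² = 67349 < 76176 = 276² → obtuse
1 of the 4 is right.

1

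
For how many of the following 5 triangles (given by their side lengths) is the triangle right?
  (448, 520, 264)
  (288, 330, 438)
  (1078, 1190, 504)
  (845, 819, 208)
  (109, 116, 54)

4

(448,520,264): 264²+448² = 270400 = 520² → right
(288,330,438): 288²+330² = 191844 = 438² → right
(1078,1190,504): 504²+1078² = 1416100 = 1190² → right
(845,819,208): 208²+819² = 714025 = 845² → right
(109,116,54): 54²+109² = 14797 > 13456 = 116² → acute
4 of the 5 are right.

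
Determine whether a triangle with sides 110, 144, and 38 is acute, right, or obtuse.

obtuse

Compare the square of the longest side to the sum of squares of the other two: 38² + 110² = 13544 < 20736 = 144².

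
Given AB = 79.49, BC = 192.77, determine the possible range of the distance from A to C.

By the triangle inequality, |79.49 − 192.77| ≤ AC ≤ 79.49 + 192.77.

113.28 ≤ AC ≤ 272.26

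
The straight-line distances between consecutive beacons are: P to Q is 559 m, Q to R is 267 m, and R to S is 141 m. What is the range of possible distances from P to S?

151 ≤ PS ≤ 967 m

The maximum is all hops collinear in one direction: 559 + 267 + 141 = 967.
The longest hop is 559; the others sum to 408. Folding the others back against it leaves at least 559 − 408 = 151.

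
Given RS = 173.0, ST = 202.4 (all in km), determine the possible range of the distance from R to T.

By the triangle inequality, |173.0 − 202.4| ≤ RT ≤ 173.0 + 202.4.

29.4 ≤ RT ≤ 375.4 km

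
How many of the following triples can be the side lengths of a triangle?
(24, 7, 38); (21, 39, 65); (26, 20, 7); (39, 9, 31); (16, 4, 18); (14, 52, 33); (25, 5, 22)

4

(7,24,38): 7+24 ≤ 38 → not valid
(21,39,65): 21+39 ≤ 65 → not valid
(7,20,26): 7+20 > 26 → valid
(9,31,39): 9+31 > 39 → valid
(4,16,18): 4+16 > 18 → valid
(14,33,52): 14+33 ≤ 52 → not valid
(5,22,25): 5+22 > 25 → valid
4 of the 7 triples form a triangle.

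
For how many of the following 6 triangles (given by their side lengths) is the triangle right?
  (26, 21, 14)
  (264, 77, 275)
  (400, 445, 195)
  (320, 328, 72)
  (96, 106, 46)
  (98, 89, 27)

3

(26,21,14): 14²+21² = 637 < 676 = 26² → obtuse
(264,77,275): 77²+264² = 75625 = 275² → right
(400,445,195): 195²+400² = 198025 = 445² → right
(320,328,72): 72²+320² = 107584 = 328² → right
(96,106,46): 46²+96² = 11332 > 11236 = 106² → acute
(98,89,27): 27²+89² = 8650 < 9604 = 98² → obtuse
3 of the 6 are right.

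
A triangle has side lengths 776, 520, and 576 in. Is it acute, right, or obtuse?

right

Compare the square of the longest side to the sum of squares of the other two: 520² + 576² = 602176 = 776².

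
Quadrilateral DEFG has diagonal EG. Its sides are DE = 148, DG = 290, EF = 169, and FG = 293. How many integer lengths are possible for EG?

From triangle DEG: 142 < EG < 438.
From triangle FEG: 124 < EG < 462.
Intersection: 142 < EG < 438, so integers 143 through 437: 295 values.

295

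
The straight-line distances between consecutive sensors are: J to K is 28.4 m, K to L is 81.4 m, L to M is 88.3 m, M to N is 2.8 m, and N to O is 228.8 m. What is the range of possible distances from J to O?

The maximum is all hops collinear in one direction: 28.4 + 81.4 + 88.3 + 2.8 + 228.8 = 429.7.
The longest hop is 228.8; the others sum to 200.9. Folding the others back against it leaves at least 228.8 − 200.9 = 27.9.

27.9 ≤ JO ≤ 429.7 m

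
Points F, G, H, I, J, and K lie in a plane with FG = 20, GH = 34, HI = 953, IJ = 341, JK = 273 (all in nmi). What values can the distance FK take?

The maximum is all hops collinear in one direction: 20 + 34 + 953 + 341 + 273 = 1621.
The longest hop is 953; the others sum to 668. Folding the others back against it leaves at least 953 − 668 = 285.

285 ≤ FK ≤ 1621 nmi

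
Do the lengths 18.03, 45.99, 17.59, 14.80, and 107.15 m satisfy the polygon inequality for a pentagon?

For a pentagon, each side must be shorter than the sum of the others.
Here the longest side is 107.15, but the remaining 4 sides sum to only 96.41.

No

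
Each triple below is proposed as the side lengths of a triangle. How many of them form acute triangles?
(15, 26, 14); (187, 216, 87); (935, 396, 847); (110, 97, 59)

1

(15,26,14): 14²+15² = 421 < 676 = 26² → obtuse
(187,216,87): 87²+187² = 42538 < 46656 = 216² → obtuse
(935,396,847): 396²+847² = 874225 = 935² → right
(110,97,59): 59²+97² = 12890 > 12100 = 110² → acute
1 of the 4 is acute.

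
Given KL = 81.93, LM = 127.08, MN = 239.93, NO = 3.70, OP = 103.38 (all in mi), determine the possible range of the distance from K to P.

The maximum is all hops collinear in one direction: 81.93 + 127.08 + 239.93 + 3.70 + 103.38 = 556.02.
The longest hop is 239.93; the others sum to 316.09. Since 239.93 ≤ 316.09, the path can fold back on itself completely, so the minimum distance is 0.

0 ≤ KP ≤ 556.02 mi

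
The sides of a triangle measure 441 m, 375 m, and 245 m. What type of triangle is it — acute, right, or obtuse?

Compare the square of the longest side to the sum of squares of the other two: 245² + 375² = 200650 > 194481 = 441².

acute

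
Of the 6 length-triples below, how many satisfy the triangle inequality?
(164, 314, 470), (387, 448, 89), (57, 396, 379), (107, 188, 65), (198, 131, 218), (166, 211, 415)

(164,314,470): 164+314 > 470 → valid
(89,387,448): 89+387 > 448 → valid
(57,379,396): 57+379 > 396 → valid
(65,107,188): 65+107 ≤ 188 → not valid
(131,198,218): 131+198 > 218 → valid
(166,211,415): 166+211 ≤ 415 → not valid
4 of the 6 triples form a triangle.

4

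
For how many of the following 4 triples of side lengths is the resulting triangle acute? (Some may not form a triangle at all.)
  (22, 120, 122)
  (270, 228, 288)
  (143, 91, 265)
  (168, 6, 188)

1

(22,120,122): 22²+120² = 14884 = 122² → right
(270,228,288): 228²+270² = 124884 > 82944 = 288² → acute
(143,91,265): 91+143 ≤ 265, not a triangle
(168,6,188): 6+168 ≤ 188, not a triangle
1 of the 4 is acute.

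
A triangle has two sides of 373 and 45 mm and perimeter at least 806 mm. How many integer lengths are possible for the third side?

Triangle inequality: 328 < x < 418. Perimeter ≥ 806 gives x ≥ 806 − 373 − 45 = 388.
So 388 ≤ x < 418; integers 388 through 417: 30 values.

30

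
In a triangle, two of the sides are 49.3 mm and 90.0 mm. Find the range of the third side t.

40.7 < t < 139.3 (mm)

By the triangle inequality, t must be less than 49.3 + 90.0 = 139.3 and greater than |49.3 − 90.0| = 40.7.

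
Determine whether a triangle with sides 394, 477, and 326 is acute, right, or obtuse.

Compare the square of the longest side to the sum of squares of the other two: 326² + 394² = 261512 > 227529 = 477².

acute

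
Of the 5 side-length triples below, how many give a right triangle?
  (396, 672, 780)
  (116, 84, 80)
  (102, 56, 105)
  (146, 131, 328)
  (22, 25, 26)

(396,672,780): 396²+672² = 608400 = 780² → right
(116,84,80): 80²+84² = 13456 = 116² → right
(102,56,105): 56²+102² = 13540 > 11025 = 105² → acute
(146,131,328): 131+146 ≤ 328, not a triangle
(22,25,26): 22²+25² = 1109 > 676 = 26² → acute
2 of the 5 are right.

2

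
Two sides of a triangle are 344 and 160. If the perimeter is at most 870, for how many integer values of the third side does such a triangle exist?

Triangle inequality: 184 < x < 504. Perimeter ≤ 870 gives x ≤ 870 − 344 − 160 = 366.
So 184 < x ≤ 366; integers 185 through 366: 182 values.

182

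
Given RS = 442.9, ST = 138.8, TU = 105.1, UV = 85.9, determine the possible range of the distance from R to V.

113.1 ≤ RV ≤ 772.7

The maximum is all hops collinear in one direction: 442.9 + 138.8 + 105.1 + 85.9 = 772.7.
The longest hop is 442.9; the others sum to 329.8. Folding the others back against it leaves at least 442.9 − 329.8 = 113.1.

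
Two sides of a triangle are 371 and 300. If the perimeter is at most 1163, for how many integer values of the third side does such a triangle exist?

Triangle inequality: 71 < x < 671. Perimeter ≤ 1163 gives x ≤ 1163 − 371 − 300 = 492.
So 71 < x ≤ 492; integers 72 through 492: 421 values.

421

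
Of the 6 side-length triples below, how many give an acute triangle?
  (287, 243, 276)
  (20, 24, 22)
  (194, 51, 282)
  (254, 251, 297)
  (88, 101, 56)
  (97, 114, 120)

(287,243,276): 243²+276² = 135225 > 82369 = 287² → acute
(20,24,22): 20²+22² = 884 > 576 = 24² → acute
(194,51,282): 51+194 ≤ 282, not a triangle
(254,251,297): 251²+254² = 127517 > 88209 = 297² → acute
(88,101,56): 56²+88² = 10880 > 10201 = 101² → acute
(97,114,120): 97²+114² = 22405 > 14400 = 120² → acute
5 of the 6 are acute.

5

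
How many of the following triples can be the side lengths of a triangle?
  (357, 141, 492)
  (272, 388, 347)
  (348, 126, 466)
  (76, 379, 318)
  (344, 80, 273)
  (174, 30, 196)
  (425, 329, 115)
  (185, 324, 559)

(141,357,492): 141+357 > 492 → valid
(272,347,388): 272+347 > 388 → valid
(126,348,466): 126+348 > 466 → valid
(76,318,379): 76+318 > 379 → valid
(80,273,344): 80+273 > 344 → valid
(30,174,196): 30+174 > 196 → valid
(115,329,425): 115+329 > 425 → valid
(185,324,559): 185+324 ≤ 559 → not valid
7 of the 8 triples form a triangle.

7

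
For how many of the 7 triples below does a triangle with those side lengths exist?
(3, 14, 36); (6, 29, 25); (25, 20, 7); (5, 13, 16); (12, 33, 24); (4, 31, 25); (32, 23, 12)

5

(3,14,36): 3+14 ≤ 36 → not valid
(6,25,29): 6+25 > 29 → valid
(7,20,25): 7+20 > 25 → valid
(5,13,16): 5+13 > 16 → valid
(12,24,33): 12+24 > 33 → valid
(4,25,31): 4+25 ≤ 31 → not valid
(12,23,32): 12+23 > 32 → valid
5 of the 7 triples form a triangle.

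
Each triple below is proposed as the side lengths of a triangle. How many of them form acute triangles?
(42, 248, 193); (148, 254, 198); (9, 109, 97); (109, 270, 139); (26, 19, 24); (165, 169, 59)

(42,248,193): 42+193 ≤ 248, not a triangle
(148,254,198): 148²+198² = 61108 < 64516 = 254² → obtuse
(9,109,97): 9+97 ≤ 109, not a triangle
(109,270,139): 109+139 ≤ 270, not a triangle
(26,19,24): 19²+24² = 937 > 676 = 26² → acute
(165,169,59): 59²+165² = 30706 > 28561 = 169² → acute
2 of the 6 are acute.

2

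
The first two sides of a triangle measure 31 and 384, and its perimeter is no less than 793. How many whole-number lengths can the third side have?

37

Triangle inequality: 353 < x < 415. Perimeter ≥ 793 gives x ≥ 793 − 31 − 384 = 378.
So 378 ≤ x < 415; integers 378 through 414: 37 values.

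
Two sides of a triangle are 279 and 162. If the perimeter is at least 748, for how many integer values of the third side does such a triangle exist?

134

Triangle inequality: 117 < x < 441. Perimeter ≥ 748 gives x ≥ 748 − 279 − 162 = 307.
So 307 ≤ x < 441; integers 307 through 440: 134 values.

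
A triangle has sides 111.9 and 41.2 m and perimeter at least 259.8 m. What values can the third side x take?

Triangle inequality alone gives 70.7 < x < 153.1.
The perimeter condition gives x ≥ 259.8 − 111.9 − 41.2 = 106.7.
Intersecting the two: 106.7 ≤ x < 153.1.

106.7 ≤ x < 153.1 m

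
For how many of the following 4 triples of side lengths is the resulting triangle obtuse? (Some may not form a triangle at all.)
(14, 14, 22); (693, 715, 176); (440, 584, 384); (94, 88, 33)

(14,14,22): 14²+14² = 392 < 484 = 22² → obtuse
(693,715,176): 176²+693² = 511225 = 715² → right
(440,584,384): 384²+440² = 341056 = 584² → right
(94,88,33): 33²+88² = 8833 < 8836 = 94² → obtuse
2 of the 4 are obtuse.

2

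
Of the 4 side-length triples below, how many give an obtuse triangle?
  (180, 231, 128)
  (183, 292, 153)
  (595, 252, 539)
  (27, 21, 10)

(180,231,128): 128²+180² = 48784 < 53361 = 231² → obtuse
(183,292,153): 153²+183² = 56898 < 85264 = 292² → obtuse
(595,252,539): 252²+539² = 354025 = 595² → right
(27,21,10): 10²+21² = 541 < 729 = 27² → obtuse
3 of the 4 are obtuse.

3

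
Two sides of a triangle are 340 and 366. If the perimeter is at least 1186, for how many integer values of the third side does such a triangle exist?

Triangle inequality: 26 < x < 706. Perimeter ≥ 1186 gives x ≥ 1186 − 340 − 366 = 480.
So 480 ≤ x < 706; integers 480 through 705: 226 values.

226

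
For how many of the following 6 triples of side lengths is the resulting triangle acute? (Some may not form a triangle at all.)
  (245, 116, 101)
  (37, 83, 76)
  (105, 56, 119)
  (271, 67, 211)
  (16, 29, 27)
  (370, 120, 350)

(245,116,101): 101+116 ≤ 245, not a triangle
(37,83,76): 37²+76² = 7145 > 6889 = 83² → acute
(105,56,119): 56²+105² = 14161 = 119² → right
(271,67,211): 67²+211² = 49010 < 73441 = 271² → obtuse
(16,29,27): 16²+27² = 985 > 841 = 29² → acute
(370,120,350): 120²+350² = 136900 = 370² → right
2 of the 6 are acute.

2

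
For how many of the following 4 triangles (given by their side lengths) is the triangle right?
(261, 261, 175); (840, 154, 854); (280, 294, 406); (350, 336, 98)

3

(261,261,175): 175²+261² = 98746 > 68121 = 261² → acute
(840,154,854): 154²+840² = 729316 = 854² → right
(280,294,406): 280²+294² = 164836 = 406² → right
(350,336,98): 98²+336² = 122500 = 350² → right
3 of the 4 are right.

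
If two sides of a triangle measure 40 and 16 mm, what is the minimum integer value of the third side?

The third side must be strictly greater than |40 − 16| = 24.
The smallest integer above 24 is 25.

25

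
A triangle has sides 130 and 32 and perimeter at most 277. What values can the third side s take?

98 < s ≤ 115

Triangle inequality alone gives 98 < s < 162.
The perimeter condition gives s ≤ 277 − 130 − 32 = 115.
Intersecting the two: 98 < s ≤ 115.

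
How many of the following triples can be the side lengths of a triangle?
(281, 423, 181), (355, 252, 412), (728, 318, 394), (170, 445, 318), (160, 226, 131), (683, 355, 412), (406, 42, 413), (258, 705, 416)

(181,281,423): 181+281 > 423 → valid
(252,355,412): 252+355 > 412 → valid
(318,394,728): 318+394 ≤ 728 → not valid
(170,318,445): 170+318 > 445 → valid
(131,160,226): 131+160 > 226 → valid
(355,412,683): 355+412 > 683 → valid
(42,406,413): 42+406 > 413 → valid
(258,416,705): 258+416 ≤ 705 → not valid
6 of the 8 triples form a triangle.

6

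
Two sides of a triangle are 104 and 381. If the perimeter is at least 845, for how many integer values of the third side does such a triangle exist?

125

Triangle inequality: 277 < x < 485. Perimeter ≥ 845 gives x ≥ 845 − 104 − 381 = 360.
So 360 ≤ x < 485; integers 360 through 484: 125 values.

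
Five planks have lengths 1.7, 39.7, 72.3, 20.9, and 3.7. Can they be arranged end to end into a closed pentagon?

For a pentagon, each side must be shorter than the sum of the others.
Here the longest side is 72.3, but the remaining 4 sides sum to only 66.0.

No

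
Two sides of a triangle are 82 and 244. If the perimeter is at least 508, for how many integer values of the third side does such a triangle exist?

144

Triangle inequality: 162 < x < 326. Perimeter ≥ 508 gives x ≥ 508 − 82 − 244 = 182.
So 182 ≤ x < 326; integers 182 through 325: 144 values.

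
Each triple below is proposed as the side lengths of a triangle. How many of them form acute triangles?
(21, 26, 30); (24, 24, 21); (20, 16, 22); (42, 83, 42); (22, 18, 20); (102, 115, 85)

(21,26,30): 21²+26² = 1117 > 900 = 30² → acute
(24,24,21): 21²+24² = 1017 > 576 = 24² → acute
(20,16,22): 16²+20² = 656 > 484 = 22² → acute
(42,83,42): 42²+42² = 3528 < 6889 = 83² → obtuse
(22,18,20): 18²+20² = 724 > 484 = 22² → acute
(102,115,85): 85²+102² = 17629 > 13225 = 115² → acute
5 of the 6 are acute.

5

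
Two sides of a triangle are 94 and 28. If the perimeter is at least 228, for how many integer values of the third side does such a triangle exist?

Triangle inequality: 66 < x < 122. Perimeter ≥ 228 gives x ≥ 228 − 94 − 28 = 106.
So 106 ≤ x < 122; integers 106 through 121: 16 values.

16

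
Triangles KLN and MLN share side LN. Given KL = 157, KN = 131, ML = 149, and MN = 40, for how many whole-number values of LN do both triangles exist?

79

From triangle KLN: 26 < LN < 288.
From triangle MLN: 109 < LN < 189.
Intersection: 109 < LN < 189, so integers 110 through 188: 79 values.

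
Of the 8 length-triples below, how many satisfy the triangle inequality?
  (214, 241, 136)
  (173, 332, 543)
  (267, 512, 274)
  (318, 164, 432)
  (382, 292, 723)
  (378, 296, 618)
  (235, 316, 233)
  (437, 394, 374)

(136,214,241): 136+214 > 241 → valid
(173,332,543): 173+332 ≤ 543 → not valid
(267,274,512): 267+274 > 512 → valid
(164,318,432): 164+318 > 432 → valid
(292,382,723): 292+382 ≤ 723 → not valid
(296,378,618): 296+378 > 618 → valid
(233,235,316): 233+235 > 316 → valid
(374,394,437): 374+394 > 437 → valid
6 of the 8 triples form a triangle.

6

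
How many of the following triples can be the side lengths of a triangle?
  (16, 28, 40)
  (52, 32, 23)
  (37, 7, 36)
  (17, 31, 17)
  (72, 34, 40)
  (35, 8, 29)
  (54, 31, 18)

(16,28,40): 16+28 > 40 → valid
(23,32,52): 23+32 > 52 → valid
(7,36,37): 7+36 > 37 → valid
(17,17,31): 17+17 > 31 → valid
(34,40,72): 34+40 > 72 → valid
(8,29,35): 8+29 > 35 → valid
(18,31,54): 18+31 ≤ 54 → not valid
6 of the 7 triples form a triangle.

6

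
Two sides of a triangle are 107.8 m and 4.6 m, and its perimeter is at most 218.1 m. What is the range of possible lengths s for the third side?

103.2 < s ≤ 105.7

Triangle inequality alone gives 103.2 < s < 112.4.
The perimeter condition gives s ≤ 218.1 − 107.8 − 4.6 = 105.7.
Intersecting the two: 103.2 < s ≤ 105.7.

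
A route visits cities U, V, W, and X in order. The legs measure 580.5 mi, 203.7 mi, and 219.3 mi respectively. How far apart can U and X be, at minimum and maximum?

157.5 ≤ UX ≤ 1003.5 mi

The maximum is all hops collinear in one direction: 580.5 + 203.7 + 219.3 = 1003.5.
The longest hop is 580.5; the others sum to 423.0. Folding the others back against it leaves at least 580.5 − 423.0 = 157.5.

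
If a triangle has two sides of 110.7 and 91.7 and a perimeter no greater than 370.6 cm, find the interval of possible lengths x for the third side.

19.0 < x ≤ 168.2

Triangle inequality alone gives 19.0 < x < 202.4.
The perimeter condition gives x ≤ 370.6 − 110.7 − 91.7 = 168.2.
Intersecting the two: 19.0 < x ≤ 168.2.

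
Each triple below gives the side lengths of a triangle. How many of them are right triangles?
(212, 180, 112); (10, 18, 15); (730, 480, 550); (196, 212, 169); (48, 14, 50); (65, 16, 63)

(212,180,112): 112²+180² = 44944 = 212² → right
(10,18,15): 10²+15² = 325 > 324 = 18² → acute
(730,480,550): 480²+550² = 532900 = 730² → right
(196,212,169): 169²+196² = 66977 > 44944 = 212² → acute
(48,14,50): 14²+48² = 2500 = 50² → right
(65,16,63): 16²+63² = 4225 = 65² → right
4 of the 6 are right.

4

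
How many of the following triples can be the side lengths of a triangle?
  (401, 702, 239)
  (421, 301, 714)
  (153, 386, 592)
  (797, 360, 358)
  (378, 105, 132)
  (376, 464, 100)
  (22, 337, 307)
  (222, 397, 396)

3

(239,401,702): 239+401 ≤ 702 → not valid
(301,421,714): 301+421 > 714 → valid
(153,386,592): 153+386 ≤ 592 → not valid
(358,360,797): 358+360 ≤ 797 → not valid
(105,132,378): 105+132 ≤ 378 → not valid
(100,376,464): 100+376 > 464 → valid
(22,307,337): 22+307 ≤ 337 → not valid
(222,396,397): 222+396 > 397 → valid
3 of the 8 triples form a triangle.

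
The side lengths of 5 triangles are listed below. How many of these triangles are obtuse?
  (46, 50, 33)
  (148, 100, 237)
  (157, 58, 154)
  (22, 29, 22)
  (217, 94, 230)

(46,50,33): 33²+46² = 3205 > 2500 = 50² → acute
(148,100,237): 100²+148² = 31904 < 56169 = 237² → obtuse
(157,58,154): 58²+154² = 27080 > 24649 = 157² → acute
(22,29,22): 22²+22² = 968 > 841 = 29² → acute
(217,94,230): 94²+217² = 55925 > 52900 = 230² → acute
1 of the 5 is obtuse.

1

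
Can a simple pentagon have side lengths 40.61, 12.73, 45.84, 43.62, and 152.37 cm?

No

For a pentagon, each side must be shorter than the sum of the others.
Here the longest side is 152.37, but the remaining 4 sides sum to only 142.80.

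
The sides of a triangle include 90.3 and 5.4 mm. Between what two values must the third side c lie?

By the triangle inequality, c must be less than 90.3 + 5.4 = 95.7 and greater than |90.3 − 5.4| = 84.9.

84.9 < c < 95.7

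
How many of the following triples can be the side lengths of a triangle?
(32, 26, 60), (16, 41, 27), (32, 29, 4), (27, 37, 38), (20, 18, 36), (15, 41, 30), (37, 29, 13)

6

(26,32,60): 26+32 ≤ 60 → not valid
(16,27,41): 16+27 > 41 → valid
(4,29,32): 4+29 > 32 → valid
(27,37,38): 27+37 > 38 → valid
(18,20,36): 18+20 > 36 → valid
(15,30,41): 15+30 > 41 → valid
(13,29,37): 13+29 > 37 → valid
6 of the 7 triples form a triangle.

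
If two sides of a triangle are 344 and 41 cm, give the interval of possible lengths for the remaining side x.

By the triangle inequality, x must be less than 344 + 41 = 385 and greater than |344 − 41| = 303.

303 < x < 385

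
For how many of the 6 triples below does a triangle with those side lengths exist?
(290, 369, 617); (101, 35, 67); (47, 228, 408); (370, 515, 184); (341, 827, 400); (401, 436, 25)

(290,369,617): 290+369 > 617 → valid
(35,67,101): 35+67 > 101 → valid
(47,228,408): 47+228 ≤ 408 → not valid
(184,370,515): 184+370 > 515 → valid
(341,400,827): 341+400 ≤ 827 → not valid
(25,401,436): 25+401 ≤ 436 → not valid
3 of the 6 triples form a triangle.

3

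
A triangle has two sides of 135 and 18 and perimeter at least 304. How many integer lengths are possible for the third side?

Triangle inequality: 117 < x < 153. Perimeter ≥ 304 gives x ≥ 304 − 135 − 18 = 151.
So 151 ≤ x < 153; integers 151 through 152: 2 values.

2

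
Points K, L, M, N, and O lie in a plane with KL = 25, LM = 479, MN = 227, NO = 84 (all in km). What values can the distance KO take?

The maximum is all hops collinear in one direction: 25 + 479 + 227 + 84 = 815.
The longest hop is 479; the others sum to 336. Folding the others back against it leaves at least 479 − 336 = 143.

143 ≤ KO ≤ 815 km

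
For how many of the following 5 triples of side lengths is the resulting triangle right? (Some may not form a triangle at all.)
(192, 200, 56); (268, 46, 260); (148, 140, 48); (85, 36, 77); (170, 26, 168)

4

(192,200,56): 56²+192² = 40000 = 200² → right
(268,46,260): 46²+260² = 69716 < 71824 = 268² → obtuse
(148,140,48): 48²+140² = 21904 = 148² → right
(85,36,77): 36²+77² = 7225 = 85² → right
(170,26,168): 26²+168² = 28900 = 170² → right
4 of the 5 are right.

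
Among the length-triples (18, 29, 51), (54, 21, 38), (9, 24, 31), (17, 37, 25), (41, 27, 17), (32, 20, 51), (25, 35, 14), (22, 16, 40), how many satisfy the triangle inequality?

(18,29,51): 18+29 ≤ 51 → not valid
(21,38,54): 21+38 > 54 → valid
(9,24,31): 9+24 > 31 → valid
(17,25,37): 17+25 > 37 → valid
(17,27,41): 17+27 > 41 → valid
(20,32,51): 20+32 > 51 → valid
(14,25,35): 14+25 > 35 → valid
(16,22,40): 16+22 ≤ 40 → not valid
6 of the 8 triples form a triangle.

6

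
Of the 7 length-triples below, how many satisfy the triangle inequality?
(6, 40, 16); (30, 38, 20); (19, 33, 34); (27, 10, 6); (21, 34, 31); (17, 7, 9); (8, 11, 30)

(6,16,40): 6+16 ≤ 40 → not valid
(20,30,38): 20+30 > 38 → valid
(19,33,34): 19+33 > 34 → valid
(6,10,27): 6+10 ≤ 27 → not valid
(21,31,34): 21+31 > 34 → valid
(7,9,17): 7+9 ≤ 17 → not valid
(8,11,30): 8+11 ≤ 30 → not valid
3 of the 7 triples form a triangle.

3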